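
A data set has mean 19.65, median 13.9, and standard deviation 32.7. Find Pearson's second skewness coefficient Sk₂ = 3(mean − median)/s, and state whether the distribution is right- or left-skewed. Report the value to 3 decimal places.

Sk₂ = 3(19.65 − 13.9) / 32.7 = 3 × 5.7500 / 32.7
    = 17.2500 / 32.7 ≈ 0.528
Sk₂ > 0 ⇒ mean > median ⇒ right-skewed (positive skew).

0.528, right-skewed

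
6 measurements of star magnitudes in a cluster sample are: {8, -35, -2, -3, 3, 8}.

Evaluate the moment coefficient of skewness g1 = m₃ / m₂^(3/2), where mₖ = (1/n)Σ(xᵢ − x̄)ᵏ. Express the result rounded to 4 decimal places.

x̄ = (8 - 35 - 2 - 3 + 3 + 8) / 6 = -3.5000
deviations (xᵢ − x̄): 11.5000, -31.5000, 1.5000, 0.5000, 6.5000, 11.5000
Σ(xᵢ − x̄)² = 1301.5000 ⇒ m₂ = 1301.5000/6 = 216.91667
Σ(xᵢ − x̄)³ = -27936.0000 ⇒ m₃ = -27936.0000/6 = -4656.00000
m₂^(3/2) = 216.91667^(1.5) = 3194.76842
g1 = m₃ / m₂^(3/2) = -4656.00000 / 3194.76842 ≈ -1.4574

-1.4574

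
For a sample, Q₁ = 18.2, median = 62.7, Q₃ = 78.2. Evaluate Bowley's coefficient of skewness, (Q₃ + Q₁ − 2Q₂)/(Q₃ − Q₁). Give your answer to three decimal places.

-0.483

numerator: Q₃ + Q₁ − 2Q₂ = 78.2 + 18.2 − 2×62.7 = -29.0000
denominator: Q₃ − Q₁ = 78.2 − 18.2 = 60.0000
Bowley skewness = -29.0000 / 60.0000 ≈ -0.483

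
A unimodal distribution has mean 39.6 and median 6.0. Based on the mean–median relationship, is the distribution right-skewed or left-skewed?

mean − median = 39.6 − 6.0 = 33.6
mean > median ⇒ the longer tail is on the right ⇒ right-skewed (positively skewed).

right-skewed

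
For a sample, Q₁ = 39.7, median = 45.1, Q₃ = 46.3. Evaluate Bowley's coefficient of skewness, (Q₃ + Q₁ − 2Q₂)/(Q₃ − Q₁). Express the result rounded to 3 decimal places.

-0.636

numerator: Q₃ + Q₁ − 2Q₂ = 46.3 + 39.7 − 2×45.1 = -4.2000
denominator: Q₃ − Q₁ = 46.3 − 39.7 = 6.6000
Bowley skewness = -4.2000 / 6.6000 ≈ -0.636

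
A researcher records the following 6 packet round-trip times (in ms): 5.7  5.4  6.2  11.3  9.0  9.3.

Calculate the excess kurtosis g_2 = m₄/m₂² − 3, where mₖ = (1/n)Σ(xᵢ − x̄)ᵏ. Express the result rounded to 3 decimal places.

x̄ = 7.8167
Σ(xᵢ − x̄)² = 28.6683 ⇒ m₂ = 4.77806
Σ(xᵢ − x̄)⁴ = 215.0392 ⇒ m₄ = 35.83987
m₂² = 22.82981
g_2 = m₄/m₂² − 3 = 1.56987 − 3 ≈ -1.430

-1.430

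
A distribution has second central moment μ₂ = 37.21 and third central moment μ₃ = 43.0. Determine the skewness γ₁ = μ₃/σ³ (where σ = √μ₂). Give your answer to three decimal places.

0.189

σ = √μ₂ = √37.21 = 6.10000
σ³ = μ₂^(3/2) = 226.98100
γ₁ = μ₃/σ³ = 43.0 / 226.98100 ≈ 0.189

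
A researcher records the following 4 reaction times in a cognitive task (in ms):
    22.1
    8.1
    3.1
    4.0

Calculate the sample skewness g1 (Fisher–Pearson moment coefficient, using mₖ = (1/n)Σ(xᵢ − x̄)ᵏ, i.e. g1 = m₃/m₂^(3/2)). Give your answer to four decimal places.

0.9582

x̄ = (22.1 + 8.1 + 3.1 + 4.0) / 4 = 9.3250
deviations (xᵢ − x̄): 12.7750, -1.2250, -6.2250, -5.3250
Σ(xᵢ − x̄)² = 231.8075 ⇒ m₂ = 231.8075/4 = 57.95188
Σ(xᵢ − x̄)³ = 1690.8334 ⇒ m₃ = 1690.8334/4 = 422.70834
m₂^(3/2) = 57.95188^(1.5) = 441.16519
g1 = m₃ / m₂^(3/2) = 422.70834 / 441.16519 ≈ 0.9582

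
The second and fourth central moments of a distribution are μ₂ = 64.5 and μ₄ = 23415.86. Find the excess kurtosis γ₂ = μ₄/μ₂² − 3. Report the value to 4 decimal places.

2.6285

μ₂² = 64.5² = 4160.25000
μ₄/μ₂² = 23415.86 / 4160.25000 = 5.62847
γ₂ = 5.62847 − 3 ≈ 2.6285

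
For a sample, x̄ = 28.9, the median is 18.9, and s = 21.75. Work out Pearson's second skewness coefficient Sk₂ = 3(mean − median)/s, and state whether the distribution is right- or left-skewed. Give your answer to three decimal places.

1.379, right-skewed

Sk₂ = 3(28.9 − 18.9) / 21.75 = 3 × 10.0000 / 21.75
    = 30.0000 / 21.75 ≈ 1.379
Sk₂ > 0 ⇒ mean > median ⇒ right-skewed (positive skew).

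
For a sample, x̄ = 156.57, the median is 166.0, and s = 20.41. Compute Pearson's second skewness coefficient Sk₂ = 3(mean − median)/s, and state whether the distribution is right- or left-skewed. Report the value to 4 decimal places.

Sk₂ = 3(156.57 − 166.0) / 20.41 = 3 × -9.4300 / 20.41
    = -28.2900 / 20.41 ≈ -1.3861
Sk₂ < 0 ⇒ mean < median ⇒ left-skewed (negative skew).

-1.3861, left-skewed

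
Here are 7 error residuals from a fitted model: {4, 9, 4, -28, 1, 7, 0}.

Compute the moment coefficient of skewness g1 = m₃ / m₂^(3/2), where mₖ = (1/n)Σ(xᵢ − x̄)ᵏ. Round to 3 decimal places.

x̄ = (4 + 9 + 4 - 28 + 1 + 7 + 0) / 7 = -0.4286
deviations (xᵢ − x̄): 4.4286, 9.4286, 4.4286, -27.5714, 1.4286, 7.4286, 0.4286
Σ(xᵢ − x̄)² = 945.7143 ⇒ m₂ = 945.7143/7 = 135.10204
Σ(xᵢ − x̄)³ = -19534.5306 ⇒ m₃ = -19534.5306/7 = -2790.64723
m₂^(3/2) = 135.10204^(1.5) = 1570.33700
g1 = m₃ / m₂^(3/2) = -2790.64723 / 1570.33700 ≈ -1.777

-1.777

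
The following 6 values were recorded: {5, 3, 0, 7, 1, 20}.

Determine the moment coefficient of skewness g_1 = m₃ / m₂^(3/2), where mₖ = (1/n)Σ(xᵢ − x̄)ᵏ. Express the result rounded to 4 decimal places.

x̄ = (5 + 3 + 0 + 7 + 1 + 20) / 6 = 6.0000
deviations (xᵢ − x̄): -1.0000, -3.0000, -6.0000, 1.0000, -5.0000, 14.0000
Σ(xᵢ − x̄)² = 268.0000 ⇒ m₂ = 268.0000/6 = 44.66667
Σ(xᵢ − x̄)³ = 2376.0000 ⇒ m₃ = 2376.0000/6 = 396.00000
m₂^(3/2) = 44.66667^(1.5) = 298.52129
g_1 = m₃ / m₂^(3/2) = 396.00000 / 298.52129 ≈ 1.3265

1.3265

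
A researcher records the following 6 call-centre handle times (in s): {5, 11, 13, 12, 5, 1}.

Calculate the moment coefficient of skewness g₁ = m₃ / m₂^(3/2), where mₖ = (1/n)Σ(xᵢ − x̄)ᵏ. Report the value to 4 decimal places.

x̄ = (5 + 11 + 13 + 12 + 5 + 1) / 6 = 7.8333
deviations (xᵢ − x̄): -2.8333, 3.1667, 5.1667, 4.1667, -2.8333, -6.8333
Σ(xᵢ − x̄)² = 116.8333 ⇒ m₂ = 116.8333/6 = 19.47222
Σ(xᵢ − x̄)³ = -122.5556 ⇒ m₃ = -122.5556/6 = -20.42593
m₂^(3/2) = 19.47222^(1.5) = 85.92574
g₁ = m₃ / m₂^(3/2) = -20.42593 / 85.92574 ≈ -0.2377

-0.2377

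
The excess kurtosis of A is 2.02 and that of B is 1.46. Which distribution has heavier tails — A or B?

A

Higher excess kurtosis ⇒ heavier tails relative to the normal distribution.
2.02 vs 1.46: the larger is 2.02, so A has heavier tails.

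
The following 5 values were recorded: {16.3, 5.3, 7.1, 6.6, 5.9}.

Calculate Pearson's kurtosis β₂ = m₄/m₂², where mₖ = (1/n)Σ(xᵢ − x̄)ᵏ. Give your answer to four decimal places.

x̄ = 8.2400
Σ(xᵢ − x̄)² = 83.0720 ⇒ m₂ = 16.61440
Σ(xᵢ − x̄)⁴ = 4333.8862 ⇒ m₄ = 866.77725
m₂² = 276.03829
β₂ = m₄/m₂² = 866.77725 / 276.03829 ≈ 3.1401

3.1401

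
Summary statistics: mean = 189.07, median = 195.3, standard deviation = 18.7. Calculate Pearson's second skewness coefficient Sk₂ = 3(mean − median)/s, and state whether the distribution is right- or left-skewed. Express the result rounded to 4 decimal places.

Sk₂ = 3(189.07 − 195.3) / 18.7 = 3 × -6.2300 / 18.7
    = -18.6900 / 18.7 ≈ -0.9995
Sk₂ < 0 ⇒ mean < median ⇒ left-skewed (negative skew).

-0.9995, left-skewed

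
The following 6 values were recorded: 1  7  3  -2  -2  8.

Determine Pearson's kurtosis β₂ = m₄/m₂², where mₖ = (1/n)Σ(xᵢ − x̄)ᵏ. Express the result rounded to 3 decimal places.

1.476

x̄ = 2.5000
Σ(xᵢ − x̄)² = 93.5000 ⇒ m₂ = 15.58333
Σ(xᵢ − x̄)⁴ = 2150.3750 ⇒ m₄ = 358.39583
m₂² = 242.84028
β₂ = m₄/m₂² = 358.39583 / 242.84028 ≈ 1.476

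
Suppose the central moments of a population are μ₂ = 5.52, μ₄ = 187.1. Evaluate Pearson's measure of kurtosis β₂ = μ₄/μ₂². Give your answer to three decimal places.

μ₂² = 5.52² = 30.47040
μ₄/μ₂² = 187.1 / 30.47040 = 6.14039
β₂ ≈ 6.140

6.140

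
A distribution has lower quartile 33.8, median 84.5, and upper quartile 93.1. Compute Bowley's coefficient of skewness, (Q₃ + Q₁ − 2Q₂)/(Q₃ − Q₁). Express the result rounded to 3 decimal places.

-0.710

numerator: Q₃ + Q₁ − 2Q₂ = 93.1 + 33.8 − 2×84.5 = -42.1000
denominator: Q₃ − Q₁ = 93.1 − 33.8 = 59.3000
Bowley skewness = -42.1000 / 59.3000 ≈ -0.710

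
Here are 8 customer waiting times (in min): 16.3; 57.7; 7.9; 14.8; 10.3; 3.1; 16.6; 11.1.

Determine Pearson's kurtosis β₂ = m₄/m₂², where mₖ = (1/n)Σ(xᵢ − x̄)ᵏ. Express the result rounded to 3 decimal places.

5.376

x̄ = 17.2250
Σ(xᵢ − x̄)² = 2017.2950 ⇒ m₂ = 252.16188
Σ(xᵢ − x̄)⁴ = 2734893.5943 ⇒ m₄ = 341861.69928
m₂² = 63585.61120
β₂ = m₄/m₂² = 341861.69928 / 63585.61120 ≈ 5.376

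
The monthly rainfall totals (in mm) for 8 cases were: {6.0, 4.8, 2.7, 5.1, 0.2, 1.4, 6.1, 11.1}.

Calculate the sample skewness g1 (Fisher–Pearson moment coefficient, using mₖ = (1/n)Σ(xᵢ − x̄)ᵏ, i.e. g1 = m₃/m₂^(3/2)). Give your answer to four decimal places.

0.5467

x̄ = (6.0 + 4.8 + 2.7 + 5.1 + 0.2 + 1.4 + 6.1 + 11.1) / 8 = 4.6750
deviations (xᵢ − x̄): 1.3250, 0.1250, -1.9750, 0.4250, -4.4750, -3.2750, 1.4250, 6.4250
Σ(xᵢ − x̄)² = 79.9150 ⇒ m₂ = 79.9150/8 = 9.98937
Σ(xᵢ − x̄)³ = 138.0817 ⇒ m₃ = 138.0817/8 = 17.26022
m₂^(3/2) = 9.98937^(1.5) = 31.57239
g1 = m₃ / m₂^(3/2) = 17.26022 / 31.57239 ≈ 0.5467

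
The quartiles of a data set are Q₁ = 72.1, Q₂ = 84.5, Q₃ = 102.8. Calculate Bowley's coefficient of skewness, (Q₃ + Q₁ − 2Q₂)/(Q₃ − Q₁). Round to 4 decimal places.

0.1922

numerator: Q₃ + Q₁ − 2Q₂ = 102.8 + 72.1 − 2×84.5 = 5.9000
denominator: Q₃ − Q₁ = 102.8 − 72.1 = 30.7000
Bowley skewness = 5.9000 / 30.7000 ≈ 0.1922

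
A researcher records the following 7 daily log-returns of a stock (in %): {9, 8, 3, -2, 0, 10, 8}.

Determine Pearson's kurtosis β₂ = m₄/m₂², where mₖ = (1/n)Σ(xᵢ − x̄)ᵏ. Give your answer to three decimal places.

x̄ = 5.1429
Σ(xᵢ − x̄)² = 136.8571 ⇒ m₂ = 19.55102
Σ(xᵢ − x̄)⁴ = 4234.9096 ⇒ m₄ = 604.98709
m₂² = 382.24240
β₂ = m₄/m₂² = 604.98709 / 382.24240 ≈ 1.583

1.583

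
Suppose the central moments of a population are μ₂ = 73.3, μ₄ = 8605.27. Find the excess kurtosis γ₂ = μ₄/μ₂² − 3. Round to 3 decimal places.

-1.398

μ₂² = 73.3² = 5372.89000
μ₄/μ₂² = 8605.27 / 5372.89000 = 1.60161
γ₂ = 1.60161 − 3 ≈ -1.398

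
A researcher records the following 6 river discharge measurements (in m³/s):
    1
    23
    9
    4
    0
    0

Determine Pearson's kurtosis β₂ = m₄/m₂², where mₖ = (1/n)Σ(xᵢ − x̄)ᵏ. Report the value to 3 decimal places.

3.168

x̄ = 6.1667
Σ(xᵢ − x̄)² = 398.8333 ⇒ m₂ = 66.47222
Σ(xᵢ − x̄)⁴ = 83984.8194 ⇒ m₄ = 13997.46991
m₂² = 4418.55633
β₂ = m₄/m₂² = 13997.46991 / 4418.55633 ≈ 3.168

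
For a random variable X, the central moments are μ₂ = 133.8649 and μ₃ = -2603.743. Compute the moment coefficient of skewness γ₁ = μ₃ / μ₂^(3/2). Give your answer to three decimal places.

-1.681

σ = √μ₂ = √133.8649 = 11.57000
σ³ = μ₂^(3/2) = 1548.81689
γ₁ = μ₃/σ³ = -2603.743 / 1548.81689 ≈ -1.681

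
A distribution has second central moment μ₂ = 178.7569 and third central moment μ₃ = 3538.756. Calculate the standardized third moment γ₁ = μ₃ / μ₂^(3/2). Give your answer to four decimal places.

1.4807

σ = √μ₂ = √178.7569 = 13.37000
σ³ = μ₂^(3/2) = 2389.97975
γ₁ = μ₃/σ³ = 3538.756 / 2389.97975 ≈ 1.4807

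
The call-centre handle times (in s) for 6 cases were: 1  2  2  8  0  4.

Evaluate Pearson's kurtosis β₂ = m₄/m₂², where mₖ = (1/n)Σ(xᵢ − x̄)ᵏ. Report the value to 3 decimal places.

2.847

x̄ = 2.8333
Σ(xᵢ − x̄)² = 40.8333 ⇒ m₂ = 6.80556
Σ(xᵢ − x̄)⁴ = 791.1528 ⇒ m₄ = 131.85880
m₂² = 46.31559
β₂ = m₄/m₂² = 131.85880 / 46.31559 ≈ 2.847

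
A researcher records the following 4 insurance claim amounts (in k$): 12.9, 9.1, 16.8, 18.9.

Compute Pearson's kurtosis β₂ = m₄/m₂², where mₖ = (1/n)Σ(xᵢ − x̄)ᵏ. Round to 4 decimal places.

x̄ = 14.4250
Σ(xᵢ − x̄)² = 56.3475 ⇒ m₂ = 14.08687
Σ(xᵢ − x̄)⁴ = 1242.2923 ⇒ m₄ = 310.57308
m₂² = 198.44005
β₂ = m₄/m₂² = 310.57308 / 198.44005 ≈ 1.5651

1.5651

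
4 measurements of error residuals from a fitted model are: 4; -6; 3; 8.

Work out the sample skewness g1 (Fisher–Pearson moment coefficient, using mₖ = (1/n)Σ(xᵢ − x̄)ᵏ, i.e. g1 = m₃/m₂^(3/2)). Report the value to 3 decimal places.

x̄ = (4 - 6 + 3 + 8) / 4 = 2.2500
deviations (xᵢ − x̄): 1.7500, -8.2500, 0.7500, 5.7500
Σ(xᵢ − x̄)² = 104.7500 ⇒ m₂ = 104.7500/4 = 26.18750
Σ(xᵢ − x̄)³ = -365.6250 ⇒ m₃ = -365.6250/4 = -91.40625
m₂^(3/2) = 26.18750^(1.5) = 134.01119
g1 = m₃ / m₂^(3/2) = -91.40625 / 134.01119 ≈ -0.682

-0.682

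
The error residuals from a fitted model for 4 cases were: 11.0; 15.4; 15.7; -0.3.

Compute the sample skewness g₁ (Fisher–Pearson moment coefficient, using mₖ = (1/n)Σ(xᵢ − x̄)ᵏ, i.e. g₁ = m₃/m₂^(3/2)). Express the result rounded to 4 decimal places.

-0.8971

x̄ = (11.0 + 15.4 + 15.7 - 0.3) / 4 = 10.4500
deviations (xᵢ − x̄): 0.5500, 4.9500, 5.2500, -10.7500
Σ(xᵢ − x̄)² = 167.9300 ⇒ m₂ = 167.9300/4 = 41.98250
Σ(xᵢ − x̄)³ = -976.1400 ⇒ m₃ = -976.1400/4 = -244.03500
m₂^(3/2) = 41.98250^(1.5) = 272.02101
g₁ = m₃ / m₂^(3/2) = -244.03500 / 272.02101 ≈ -0.8971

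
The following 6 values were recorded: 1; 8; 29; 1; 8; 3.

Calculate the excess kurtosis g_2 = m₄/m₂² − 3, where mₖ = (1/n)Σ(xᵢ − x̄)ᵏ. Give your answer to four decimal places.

0.5737

x̄ = 8.3333
Σ(xᵢ − x̄)² = 563.3333 ⇒ m₂ = 93.88889
Σ(xᵢ − x̄)⁴ = 189017.1111 ⇒ m₄ = 31502.85185
m₂² = 8815.12346
g_2 = m₄/m₂² − 3 = 3.57373 − 3 ≈ 0.5737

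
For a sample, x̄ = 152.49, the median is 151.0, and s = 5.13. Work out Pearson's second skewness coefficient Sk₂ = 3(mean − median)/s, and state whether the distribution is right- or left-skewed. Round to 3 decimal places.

Sk₂ = 3(152.49 − 151.0) / 5.13 = 3 × 1.4900 / 5.13
    = 4.4700 / 5.13 ≈ 0.871
Sk₂ > 0 ⇒ mean > median ⇒ right-skewed (positive skew).

0.871, right-skewed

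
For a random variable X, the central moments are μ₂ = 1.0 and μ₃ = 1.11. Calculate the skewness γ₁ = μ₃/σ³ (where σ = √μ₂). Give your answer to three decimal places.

1.110

σ = √μ₂ = √1.0 = 1.00000
σ³ = μ₂^(3/2) = 1.00000
γ₁ = μ₃/σ³ = 1.11 / 1.00000 ≈ 1.110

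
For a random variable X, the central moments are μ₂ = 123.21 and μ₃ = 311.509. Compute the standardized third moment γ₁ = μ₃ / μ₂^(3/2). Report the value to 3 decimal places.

0.228

σ = √μ₂ = √123.21 = 11.10000
σ³ = μ₂^(3/2) = 1367.63100
γ₁ = μ₃/σ³ = 311.509 / 1367.63100 ≈ 0.228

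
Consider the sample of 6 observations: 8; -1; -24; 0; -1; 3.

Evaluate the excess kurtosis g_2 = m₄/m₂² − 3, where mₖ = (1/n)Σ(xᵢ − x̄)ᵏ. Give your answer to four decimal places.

x̄ = -2.5000
Σ(xᵢ − x̄)² = 613.5000 ⇒ m₂ = 102.25000
Σ(xᵢ − x̄)⁴ = 226794.3750 ⇒ m₄ = 37799.06250
m₂² = 10455.06250
g_2 = m₄/m₂² − 3 = 3.61538 − 3 ≈ 0.6154

0.6154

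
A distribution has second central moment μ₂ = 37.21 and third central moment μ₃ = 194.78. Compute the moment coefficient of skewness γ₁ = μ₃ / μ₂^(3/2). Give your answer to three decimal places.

σ = √μ₂ = √37.21 = 6.10000
σ³ = μ₂^(3/2) = 226.98100
γ₁ = μ₃/σ³ = 194.78 / 226.98100 ≈ 0.858

0.858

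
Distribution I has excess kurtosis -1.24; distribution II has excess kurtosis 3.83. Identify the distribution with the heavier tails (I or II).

II

Higher excess kurtosis ⇒ heavier tails relative to the normal distribution.
-1.24 vs 3.83: the larger is 3.83, so II has heavier tails. (II is leptokurtic — heavier-than-normal tails; the other is platykurtic.)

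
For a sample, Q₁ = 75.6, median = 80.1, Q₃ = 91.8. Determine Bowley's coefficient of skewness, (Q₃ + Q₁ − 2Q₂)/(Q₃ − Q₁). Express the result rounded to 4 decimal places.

numerator: Q₃ + Q₁ − 2Q₂ = 91.8 + 75.6 − 2×80.1 = 7.2000
denominator: Q₃ − Q₁ = 91.8 − 75.6 = 16.2000
Bowley skewness = 7.2000 / 16.2000 ≈ 0.4444

0.4444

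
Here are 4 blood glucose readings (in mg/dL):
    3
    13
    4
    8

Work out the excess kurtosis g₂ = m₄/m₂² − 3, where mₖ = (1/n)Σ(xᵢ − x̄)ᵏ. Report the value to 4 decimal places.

-1.2997

x̄ = 7.0000
Σ(xᵢ − x̄)² = 62.0000 ⇒ m₂ = 15.50000
Σ(xᵢ − x̄)⁴ = 1634.0000 ⇒ m₄ = 408.50000
m₂² = 240.25000
g₂ = m₄/m₂² − 3 = 1.70031 − 3 ≈ -1.2997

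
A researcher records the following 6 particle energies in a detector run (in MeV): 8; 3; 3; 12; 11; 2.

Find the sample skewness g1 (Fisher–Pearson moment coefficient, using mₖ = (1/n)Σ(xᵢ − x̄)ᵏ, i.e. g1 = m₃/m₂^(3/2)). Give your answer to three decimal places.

x̄ = (8 + 3 + 3 + 12 + 11 + 2) / 6 = 6.5000
deviations (xᵢ − x̄): 1.5000, -3.5000, -3.5000, 5.5000, 4.5000, -4.5000
Σ(xᵢ − x̄)² = 97.5000 ⇒ m₂ = 97.5000/6 = 16.25000
Σ(xᵢ − x̄)³ = 84.0000 ⇒ m₃ = 84.0000/6 = 14.00000
m₂^(3/2) = 16.25000^(1.5) = 65.50584
g1 = m₃ / m₂^(3/2) = 14.00000 / 65.50584 ≈ 0.214

0.214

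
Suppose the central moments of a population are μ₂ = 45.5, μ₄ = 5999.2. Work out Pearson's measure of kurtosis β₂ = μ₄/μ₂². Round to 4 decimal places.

2.8978

μ₂² = 45.5² = 2070.25000
μ₄/μ₂² = 5999.2 / 2070.25000 = 2.89781
β₂ ≈ 2.8978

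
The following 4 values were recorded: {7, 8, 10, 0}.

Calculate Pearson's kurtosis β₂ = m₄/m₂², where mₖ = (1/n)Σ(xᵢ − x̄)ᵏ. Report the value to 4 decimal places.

x̄ = 6.2500
Σ(xᵢ − x̄)² = 56.7500 ⇒ m₂ = 14.18750
Σ(xᵢ − x̄)⁴ = 1733.3281 ⇒ m₄ = 433.33203
m₂² = 201.28516
β₂ = m₄/m₂² = 433.33203 / 201.28516 ≈ 2.1528

2.1528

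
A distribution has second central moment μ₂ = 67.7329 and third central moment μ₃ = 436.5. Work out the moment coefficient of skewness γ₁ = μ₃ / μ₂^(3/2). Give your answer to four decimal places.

0.7830

σ = √μ₂ = √67.7329 = 8.23000
σ³ = μ₂^(3/2) = 557.44177
γ₁ = μ₃/σ³ = 436.5 / 557.44177 ≈ 0.7830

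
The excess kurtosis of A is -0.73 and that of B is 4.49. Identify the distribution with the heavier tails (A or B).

Higher excess kurtosis ⇒ heavier tails relative to the normal distribution.
-0.73 vs 4.49: the larger is 4.49, so B has heavier tails. (B is leptokurtic — heavier-than-normal tails; the other is platykurtic.)

B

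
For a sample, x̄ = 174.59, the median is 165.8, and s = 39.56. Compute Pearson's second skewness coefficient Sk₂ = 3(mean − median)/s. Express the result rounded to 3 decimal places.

Sk₂ = 3(174.59 − 165.8) / 39.56 = 3 × 8.7900 / 39.56
    = 26.3700 / 39.56 ≈ 0.667

0.667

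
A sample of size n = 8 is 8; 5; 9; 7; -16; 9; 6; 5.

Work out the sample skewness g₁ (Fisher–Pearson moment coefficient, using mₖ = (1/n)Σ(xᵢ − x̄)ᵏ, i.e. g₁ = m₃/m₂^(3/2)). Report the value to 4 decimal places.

x̄ = (8 + 5 + 9 + 7 - 16 + 9 + 6 + 5) / 8 = 4.1250
deviations (xᵢ − x̄): 3.8750, 0.8750, 4.8750, 2.8750, -20.1250, 4.8750, 1.8750, 0.8750
Σ(xᵢ − x̄)² = 480.8750 ⇒ m₂ = 480.8750/8 = 60.10938
Σ(xᵢ − x̄)³ = -7829.3438 ⇒ m₃ = -7829.3438/8 = -978.66797
m₂^(3/2) = 60.10938^(1.5) = 466.02940
g₁ = m₃ / m₂^(3/2) = -978.66797 / 466.02940 ≈ -2.1000

-2.1000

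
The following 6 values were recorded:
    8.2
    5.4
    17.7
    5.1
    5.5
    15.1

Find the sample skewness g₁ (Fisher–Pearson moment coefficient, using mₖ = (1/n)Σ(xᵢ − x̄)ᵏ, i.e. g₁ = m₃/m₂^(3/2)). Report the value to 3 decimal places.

0.659

x̄ = (8.2 + 5.4 + 17.7 + 5.1 + 5.5 + 15.1) / 6 = 9.5000
deviations (xᵢ − x̄): -1.3000, -4.1000, 8.2000, -4.4000, -4.0000, 5.6000
Σ(xᵢ − x̄)² = 152.4600 ⇒ m₂ = 152.4600/6 = 25.41000
Σ(xᵢ − x̄)³ = 506.6820 ⇒ m₃ = 506.6820/6 = 84.44700
m₂^(3/2) = 25.41000^(1.5) = 128.08757
g₁ = m₃ / m₂^(3/2) = 84.44700 / 128.08757 ≈ 0.659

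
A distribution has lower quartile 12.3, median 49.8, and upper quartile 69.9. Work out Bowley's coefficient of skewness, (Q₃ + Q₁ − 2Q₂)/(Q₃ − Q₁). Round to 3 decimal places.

numerator: Q₃ + Q₁ − 2Q₂ = 69.9 + 12.3 − 2×49.8 = -17.4000
denominator: Q₃ − Q₁ = 69.9 − 12.3 = 57.6000
Bowley skewness = -17.4000 / 57.6000 ≈ -0.302

-0.302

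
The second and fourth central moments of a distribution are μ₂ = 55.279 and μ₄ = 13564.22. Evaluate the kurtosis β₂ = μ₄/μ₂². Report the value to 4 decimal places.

4.4389

μ₂² = 55.279² = 3055.76784
μ₄/μ₂² = 13564.22 / 3055.76784 = 4.43889
β₂ ≈ 4.4389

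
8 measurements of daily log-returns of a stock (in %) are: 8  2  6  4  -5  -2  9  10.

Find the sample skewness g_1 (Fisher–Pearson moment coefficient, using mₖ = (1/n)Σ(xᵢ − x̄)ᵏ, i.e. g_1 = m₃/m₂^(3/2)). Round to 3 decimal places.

-0.532

x̄ = (8 + 2 + 6 + 4 - 5 - 2 + 9 + 10) / 8 = 4.0000
deviations (xᵢ − x̄): 4.0000, -2.0000, 2.0000, 0.0000, -9.0000, -6.0000, 5.0000, 6.0000
Σ(xᵢ − x̄)² = 202.0000 ⇒ m₂ = 202.0000/8 = 25.25000
Σ(xᵢ − x̄)³ = -540.0000 ⇒ m₃ = -540.0000/8 = -67.50000
m₂^(3/2) = 25.25000^(1.5) = 126.87968
g_1 = m₃ / m₂^(3/2) = -67.50000 / 126.87968 ≈ -0.532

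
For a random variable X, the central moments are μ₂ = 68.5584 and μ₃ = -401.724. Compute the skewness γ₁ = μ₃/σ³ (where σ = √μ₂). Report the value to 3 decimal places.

-0.708

σ = √μ₂ = √68.5584 = 8.28000
σ³ = μ₂^(3/2) = 567.66355
γ₁ = μ₃/σ³ = -401.724 / 567.66355 ≈ -0.708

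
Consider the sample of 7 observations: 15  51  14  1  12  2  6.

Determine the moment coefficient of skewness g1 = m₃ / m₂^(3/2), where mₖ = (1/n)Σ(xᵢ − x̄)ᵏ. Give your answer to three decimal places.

x̄ = (15 + 51 + 14 + 1 + 12 + 2 + 6) / 7 = 14.4286
deviations (xᵢ − x̄): 0.5714, 36.5714, -0.4286, -13.4286, -2.4286, -12.4286, -8.4286
Σ(xᵢ − x̄)² = 1749.7143 ⇒ m₂ = 1749.7143/7 = 249.95918
Σ(xᵢ − x̄)³ = 43958.8163 ⇒ m₃ = 43958.8163/7 = 6279.83090
m₂^(3/2) = 249.95918^(1.5) = 3951.87907
g1 = m₃ / m₂^(3/2) = 6279.83090 / 3951.87907 ≈ 1.589

1.589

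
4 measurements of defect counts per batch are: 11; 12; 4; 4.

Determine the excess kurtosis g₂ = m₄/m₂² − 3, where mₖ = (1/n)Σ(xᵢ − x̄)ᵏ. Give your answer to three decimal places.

-1.965

x̄ = 7.7500
Σ(xᵢ − x̄)² = 56.7500 ⇒ m₂ = 14.18750
Σ(xᵢ − x̄)⁴ = 833.3281 ⇒ m₄ = 208.33203
m₂² = 201.28516
g₂ = m₄/m₂² − 3 = 1.03501 − 3 ≈ -1.965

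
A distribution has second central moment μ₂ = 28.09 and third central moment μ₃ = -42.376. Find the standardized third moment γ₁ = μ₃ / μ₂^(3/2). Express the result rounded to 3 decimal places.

σ = √μ₂ = √28.09 = 5.30000
σ³ = μ₂^(3/2) = 148.87700
γ₁ = μ₃/σ³ = -42.376 / 148.87700 ≈ -0.285

-0.285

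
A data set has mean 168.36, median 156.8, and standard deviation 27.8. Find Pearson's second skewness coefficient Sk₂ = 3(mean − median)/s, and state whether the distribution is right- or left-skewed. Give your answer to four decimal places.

Sk₂ = 3(168.36 − 156.8) / 27.8 = 3 × 11.5600 / 27.8
    = 34.6800 / 27.8 ≈ 1.2475
Sk₂ > 0 ⇒ mean > median ⇒ right-skewed (positive skew).

1.2475, right-skewed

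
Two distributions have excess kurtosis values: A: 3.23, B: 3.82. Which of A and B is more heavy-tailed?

Higher excess kurtosis ⇒ heavier tails relative to the normal distribution.
3.23 vs 3.82: the larger is 3.82, so B has heavier tails.

B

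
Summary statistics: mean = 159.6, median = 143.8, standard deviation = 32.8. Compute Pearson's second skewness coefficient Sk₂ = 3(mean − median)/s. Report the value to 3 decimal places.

1.445

Sk₂ = 3(159.6 − 143.8) / 32.8 = 3 × 15.8000 / 32.8
    = 47.4000 / 32.8 ≈ 1.445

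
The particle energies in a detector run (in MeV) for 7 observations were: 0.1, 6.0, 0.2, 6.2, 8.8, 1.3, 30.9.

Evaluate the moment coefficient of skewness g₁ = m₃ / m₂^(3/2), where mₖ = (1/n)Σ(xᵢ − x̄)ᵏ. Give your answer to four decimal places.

1.6412

x̄ = (0.1 + 6.0 + 0.2 + 6.2 + 8.8 + 1.3 + 30.9) / 7 = 7.6429
deviations (xᵢ − x̄): -7.5429, -1.6429, -7.4429, -1.4429, 1.1571, -6.3429, 23.2571
Σ(xᵢ − x̄)² = 699.5371 ⇒ m₂ = 699.5371/7 = 99.93388
Σ(xᵢ − x̄)³ = 11477.1380 ⇒ m₃ = 11477.1380/7 = 1639.59114
m₂^(3/2) = 99.93388^(1.5) = 999.00833
g₁ = m₃ / m₂^(3/2) = 1639.59114 / 999.00833 ≈ 1.6412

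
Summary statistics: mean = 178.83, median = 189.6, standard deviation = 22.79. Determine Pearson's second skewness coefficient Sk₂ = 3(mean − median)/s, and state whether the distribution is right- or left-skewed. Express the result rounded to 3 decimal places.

-1.418, left-skewed

Sk₂ = 3(178.83 − 189.6) / 22.79 = 3 × -10.7700 / 22.79
    = -32.3100 / 22.79 ≈ -1.418
Sk₂ < 0 ⇒ mean < median ⇒ left-skewed (negative skew).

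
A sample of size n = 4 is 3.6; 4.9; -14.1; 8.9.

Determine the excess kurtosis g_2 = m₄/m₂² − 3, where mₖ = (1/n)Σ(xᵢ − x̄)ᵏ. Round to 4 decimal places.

x̄ = 0.8250
Σ(xᵢ − x̄)² = 312.2675 ⇒ m₂ = 78.06688
Σ(xᵢ − x̄)⁴ = 54206.8884 ⇒ m₄ = 13551.72210
m₂² = 6094.43697
g_2 = m₄/m₂² − 3 = 2.22362 − 3 ≈ -0.7764

-0.7764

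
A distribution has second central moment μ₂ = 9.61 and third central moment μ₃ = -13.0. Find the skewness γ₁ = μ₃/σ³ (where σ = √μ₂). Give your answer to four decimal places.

-0.4364

σ = √μ₂ = √9.61 = 3.10000
σ³ = μ₂^(3/2) = 29.79100
γ₁ = μ₃/σ³ = -13.0 / 29.79100 ≈ -0.4364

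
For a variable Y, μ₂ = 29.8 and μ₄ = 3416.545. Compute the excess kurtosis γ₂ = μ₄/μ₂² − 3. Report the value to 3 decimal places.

0.847

μ₂² = 29.8² = 888.04000
μ₄/μ₂² = 3416.545 / 888.04000 = 3.84729
γ₂ = 3.84729 − 3 ≈ 0.847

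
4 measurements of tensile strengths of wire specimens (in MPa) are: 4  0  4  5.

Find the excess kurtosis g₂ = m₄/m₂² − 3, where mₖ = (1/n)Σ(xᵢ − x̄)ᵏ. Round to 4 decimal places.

x̄ = 3.2500
Σ(xᵢ − x̄)² = 14.7500 ⇒ m₂ = 3.68750
Σ(xᵢ − x̄)⁴ = 121.5781 ⇒ m₄ = 30.39453
m₂² = 13.59766
g₂ = m₄/m₂² − 3 = 2.23528 − 3 ≈ -0.7647

-0.7647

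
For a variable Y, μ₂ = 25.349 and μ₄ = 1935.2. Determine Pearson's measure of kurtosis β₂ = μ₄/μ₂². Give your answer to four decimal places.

3.0116

μ₂² = 25.349² = 642.57180
μ₄/μ₂² = 1935.2 / 642.57180 = 3.01165
β₂ ≈ 3.0116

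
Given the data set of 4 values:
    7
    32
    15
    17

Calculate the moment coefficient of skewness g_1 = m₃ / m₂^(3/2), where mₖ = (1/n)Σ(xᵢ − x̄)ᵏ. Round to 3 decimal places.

0.552

x̄ = (7 + 32 + 15 + 17) / 4 = 17.7500
deviations (xᵢ − x̄): -10.7500, 14.2500, -2.7500, -0.7500
Σ(xᵢ − x̄)² = 326.7500 ⇒ m₂ = 326.7500/4 = 81.68750
Σ(xᵢ − x̄)³ = 1630.1250 ⇒ m₃ = 1630.1250/4 = 407.53125
m₂^(3/2) = 81.68750^(1.5) = 738.30092
g_1 = m₃ / m₂^(3/2) = 407.53125 / 738.30092 ≈ 0.552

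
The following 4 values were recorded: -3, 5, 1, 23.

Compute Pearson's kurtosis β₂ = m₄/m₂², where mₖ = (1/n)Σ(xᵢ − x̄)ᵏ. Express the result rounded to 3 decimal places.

x̄ = 6.5000
Σ(xᵢ − x̄)² = 395.0000 ⇒ m₂ = 98.75000
Σ(xᵢ − x̄)⁴ = 83185.2500 ⇒ m₄ = 20796.31250
m₂² = 9751.56250
β₂ = m₄/m₂² = 20796.31250 / 9751.56250 ≈ 2.133

2.133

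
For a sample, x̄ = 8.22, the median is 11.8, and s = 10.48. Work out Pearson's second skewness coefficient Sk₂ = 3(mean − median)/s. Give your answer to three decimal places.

-1.025

Sk₂ = 3(8.22 − 11.8) / 10.48 = 3 × -3.5800 / 10.48
    = -10.7400 / 10.48 ≈ -1.025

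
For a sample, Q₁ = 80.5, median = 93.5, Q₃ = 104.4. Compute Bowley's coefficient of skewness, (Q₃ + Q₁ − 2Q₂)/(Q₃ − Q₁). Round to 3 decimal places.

numerator: Q₃ + Q₁ − 2Q₂ = 104.4 + 80.5 − 2×93.5 = -2.1000
denominator: Q₃ − Q₁ = 104.4 − 80.5 = 23.9000
Bowley skewness = -2.1000 / 23.9000 ≈ -0.088

-0.088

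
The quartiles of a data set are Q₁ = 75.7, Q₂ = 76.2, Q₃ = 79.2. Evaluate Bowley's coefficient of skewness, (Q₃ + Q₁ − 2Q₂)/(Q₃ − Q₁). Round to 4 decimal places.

0.7143

numerator: Q₃ + Q₁ − 2Q₂ = 79.2 + 75.7 − 2×76.2 = 2.5000
denominator: Q₃ − Q₁ = 79.2 − 75.7 = 3.5000
Bowley skewness = 2.5000 / 3.5000 ≈ 0.7143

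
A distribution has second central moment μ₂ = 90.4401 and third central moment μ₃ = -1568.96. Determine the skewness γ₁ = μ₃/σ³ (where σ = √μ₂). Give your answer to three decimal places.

σ = √μ₂ = √90.4401 = 9.51000
σ³ = μ₂^(3/2) = 860.08535
γ₁ = μ₃/σ³ = -1568.96 / 860.08535 ≈ -1.824

-1.824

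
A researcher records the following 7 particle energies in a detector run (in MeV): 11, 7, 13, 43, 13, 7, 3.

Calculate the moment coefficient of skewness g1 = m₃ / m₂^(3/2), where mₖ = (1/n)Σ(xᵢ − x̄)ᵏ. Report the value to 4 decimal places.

x̄ = (11 + 7 + 13 + 43 + 13 + 7 + 3) / 7 = 13.8571
deviations (xᵢ − x̄): -2.8571, -6.8571, -0.8571, 29.1429, -0.8571, -6.8571, -10.8571
Σ(xᵢ − x̄)² = 1070.8571 ⇒ m₂ = 1070.8571/7 = 152.97959
Σ(xᵢ − x̄)³ = 22801.9592 ⇒ m₃ = 22801.9592/7 = 3257.42274
m₂^(3/2) = 152.97959^(1.5) = 1892.12684
g1 = m₃ / m₂^(3/2) = 3257.42274 / 1892.12684 ≈ 1.7216

1.7216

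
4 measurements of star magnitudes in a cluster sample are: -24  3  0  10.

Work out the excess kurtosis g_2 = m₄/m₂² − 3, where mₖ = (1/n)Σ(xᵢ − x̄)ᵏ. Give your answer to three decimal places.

x̄ = -2.7500
Σ(xᵢ − x̄)² = 654.7500 ⇒ m₂ = 163.68750
Σ(xᵢ − x̄)⁴ = 231485.5781 ⇒ m₄ = 57871.39453
m₂² = 26793.59766
g_2 = m₄/m₂² − 3 = 2.15990 − 3 ≈ -0.840

-0.840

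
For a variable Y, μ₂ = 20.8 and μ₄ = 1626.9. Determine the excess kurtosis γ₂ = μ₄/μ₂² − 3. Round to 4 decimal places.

μ₂² = 20.8² = 432.64000
μ₄/μ₂² = 1626.9 / 432.64000 = 3.76040
γ₂ = 3.76040 − 3 ≈ 0.7604

0.7604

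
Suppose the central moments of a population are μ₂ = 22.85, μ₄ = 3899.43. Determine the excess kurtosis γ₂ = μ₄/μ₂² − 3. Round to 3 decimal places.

4.468

μ₂² = 22.85² = 522.12250
μ₄/μ₂² = 3899.43 / 522.12250 = 7.46842
γ₂ = 7.46842 − 3 ≈ 4.468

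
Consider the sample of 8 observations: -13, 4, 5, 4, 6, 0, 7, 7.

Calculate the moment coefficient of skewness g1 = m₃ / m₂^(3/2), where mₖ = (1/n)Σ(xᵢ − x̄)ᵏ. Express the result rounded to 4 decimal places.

x̄ = (-13 + 4 + 5 + 4 + 6 + 0 + 7 + 7) / 8 = 2.5000
deviations (xᵢ − x̄): -15.5000, 1.5000, 2.5000, 1.5000, 3.5000, -2.5000, 4.5000, 4.5000
Σ(xᵢ − x̄)² = 310.0000 ⇒ m₂ = 310.0000/8 = 38.75000
Σ(xᵢ − x̄)³ = -3492.0000 ⇒ m₃ = -3492.0000/8 = -436.50000
m₂^(3/2) = 38.75000^(1.5) = 241.21680
g1 = m₃ / m₂^(3/2) = -436.50000 / 241.21680 ≈ -1.8096

-1.8096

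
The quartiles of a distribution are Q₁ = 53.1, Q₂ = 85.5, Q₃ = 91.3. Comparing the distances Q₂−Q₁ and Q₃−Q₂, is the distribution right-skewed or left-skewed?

left-skewed

Q₂ − Q₁ = 32.4;  Q₃ − Q₂ = 5.8
Q₂ − Q₁ > Q₃ − Q₂ ⇒ the lower half is more spread out ⇒ left-skewed.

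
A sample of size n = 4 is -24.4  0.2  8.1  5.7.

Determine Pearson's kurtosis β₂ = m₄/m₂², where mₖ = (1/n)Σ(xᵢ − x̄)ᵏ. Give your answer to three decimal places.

x̄ = -2.6000
Σ(xᵢ − x̄)² = 666.4600 ⇒ m₂ = 166.61500
Σ(xᵢ − x̄)⁴ = 243768.3154 ⇒ m₄ = 60942.07885
m₂² = 27760.55822
β₂ = m₄/m₂² = 60942.07885 / 27760.55822 ≈ 2.195

2.195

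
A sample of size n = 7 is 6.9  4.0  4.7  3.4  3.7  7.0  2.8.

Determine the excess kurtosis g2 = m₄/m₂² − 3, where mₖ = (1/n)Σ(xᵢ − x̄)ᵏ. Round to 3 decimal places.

-1.242

x̄ = 4.6429
Σ(xᵢ − x̄)² = 16.8971 ⇒ m₂ = 2.41388
Σ(xᵢ − x̄)⁴ = 71.7072 ⇒ m₄ = 10.24389
m₂² = 5.82680
g2 = m₄/m₂² − 3 = 1.75806 − 3 ≈ -1.242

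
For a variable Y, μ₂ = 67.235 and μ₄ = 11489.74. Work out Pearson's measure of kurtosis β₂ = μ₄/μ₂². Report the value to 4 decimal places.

2.5417

μ₂² = 67.235² = 4520.54523
μ₄/μ₂² = 11489.74 / 4520.54523 = 2.54167
β₂ ≈ 2.5417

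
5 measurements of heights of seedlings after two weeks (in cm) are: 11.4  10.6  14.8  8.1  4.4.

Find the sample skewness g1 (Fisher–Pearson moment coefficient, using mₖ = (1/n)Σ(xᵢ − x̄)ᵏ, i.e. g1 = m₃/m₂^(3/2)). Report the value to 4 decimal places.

-0.2086

x̄ = (11.4 + 10.6 + 14.8 + 8.1 + 4.4) / 5 = 9.8600
deviations (xᵢ − x̄): 1.5400, 0.7400, 4.9400, -1.7600, -5.4600
Σ(xᵢ − x̄)² = 60.2320 ⇒ m₂ = 60.2320/5 = 12.04640
Σ(xᵢ − x̄)³ = -43.6118 ⇒ m₃ = -43.6118/5 = -8.72237
m₂^(3/2) = 12.04640^(1.5) = 41.81055
g1 = m₃ / m₂^(3/2) = -8.72237 / 41.81055 ≈ -0.2086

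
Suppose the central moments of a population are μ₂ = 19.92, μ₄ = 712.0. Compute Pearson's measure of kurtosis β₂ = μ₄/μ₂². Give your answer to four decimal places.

μ₂² = 19.92² = 396.80640
μ₄/μ₂² = 712.0 / 396.80640 = 1.79433
β₂ ≈ 1.7943

1.7943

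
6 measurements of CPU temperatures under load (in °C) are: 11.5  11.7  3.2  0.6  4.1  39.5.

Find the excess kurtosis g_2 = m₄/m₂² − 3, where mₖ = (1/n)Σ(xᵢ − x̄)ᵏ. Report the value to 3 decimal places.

0.510

x̄ = 11.7667
Σ(xᵢ − x̄)² = 1026.0733 ⇒ m₂ = 171.01222
Σ(xᵢ − x̄)⁴ = 615962.2238 ⇒ m₄ = 102660.37064
m₂² = 29245.18015
g_2 = m₄/m₂² − 3 = 3.51033 − 3 ≈ 0.510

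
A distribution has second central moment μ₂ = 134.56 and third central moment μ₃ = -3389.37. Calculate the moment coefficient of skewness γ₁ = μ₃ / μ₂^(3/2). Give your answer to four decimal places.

-2.1714

σ = √μ₂ = √134.56 = 11.60000
σ³ = μ₂^(3/2) = 1560.89600
γ₁ = μ₃/σ³ = -3389.37 / 1560.89600 ≈ -2.1714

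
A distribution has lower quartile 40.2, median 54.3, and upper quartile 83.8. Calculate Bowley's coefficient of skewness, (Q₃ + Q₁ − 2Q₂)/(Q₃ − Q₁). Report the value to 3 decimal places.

numerator: Q₃ + Q₁ − 2Q₂ = 83.8 + 40.2 − 2×54.3 = 15.4000
denominator: Q₃ − Q₁ = 83.8 − 40.2 = 43.6000
Bowley skewness = 15.4000 / 43.6000 ≈ 0.353

0.353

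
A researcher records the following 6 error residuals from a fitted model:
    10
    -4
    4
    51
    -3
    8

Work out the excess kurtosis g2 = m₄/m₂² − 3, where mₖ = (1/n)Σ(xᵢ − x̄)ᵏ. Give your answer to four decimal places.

x̄ = 11.0000
Σ(xᵢ − x̄)² = 2080.0000 ⇒ m₂ = 346.66667
Σ(xᵢ − x̄)⁴ = 2651524.0000 ⇒ m₄ = 441920.66667
m₂² = 120177.77778
g2 = m₄/m₂² − 3 = 3.67722 − 3 ≈ 0.6772

0.6772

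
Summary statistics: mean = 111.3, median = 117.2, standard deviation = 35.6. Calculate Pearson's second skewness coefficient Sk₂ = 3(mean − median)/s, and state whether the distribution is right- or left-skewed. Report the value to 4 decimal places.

Sk₂ = 3(111.3 − 117.2) / 35.6 = 3 × -5.9000 / 35.6
    = -17.7000 / 35.6 ≈ -0.4972
Sk₂ < 0 ⇒ mean < median ⇒ left-skewed (negative skew).

-0.4972, left-skewed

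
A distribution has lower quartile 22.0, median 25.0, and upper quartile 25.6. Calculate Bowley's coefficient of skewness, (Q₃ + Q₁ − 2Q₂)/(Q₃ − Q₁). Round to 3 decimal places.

-0.667

numerator: Q₃ + Q₁ − 2Q₂ = 25.6 + 22.0 − 2×25.0 = -2.4000
denominator: Q₃ − Q₁ = 25.6 − 22.0 = 3.6000
Bowley skewness = -2.4000 / 3.6000 ≈ -0.667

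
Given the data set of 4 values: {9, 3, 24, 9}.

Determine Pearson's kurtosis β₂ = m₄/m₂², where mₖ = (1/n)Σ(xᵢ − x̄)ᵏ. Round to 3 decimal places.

x̄ = 11.2500
Σ(xᵢ − x̄)² = 240.7500 ⇒ m₂ = 60.18750
Σ(xᵢ − x̄)⁴ = 31110.3281 ⇒ m₄ = 7777.58203
m₂² = 3622.53516
β₂ = m₄/m₂² = 7777.58203 / 3622.53516 ≈ 2.147

2.147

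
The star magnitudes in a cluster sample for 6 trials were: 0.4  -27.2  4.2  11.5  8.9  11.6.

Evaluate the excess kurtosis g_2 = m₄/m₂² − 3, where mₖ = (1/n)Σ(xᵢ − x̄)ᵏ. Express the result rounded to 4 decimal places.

x̄ = 1.5667
Σ(xᵢ − x̄)² = 1088.9333 ⇒ m₂ = 181.48889
Σ(xᵢ − x̄)⁴ = 707603.1675 ⇒ m₄ = 117933.86125
m₂² = 32938.21679
g_2 = m₄/m₂² − 3 = 3.58046 − 3 ≈ 0.5805

0.5805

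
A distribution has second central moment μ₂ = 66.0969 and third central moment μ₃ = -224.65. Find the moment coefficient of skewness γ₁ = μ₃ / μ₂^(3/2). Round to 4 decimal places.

-0.4181

σ = √μ₂ = √66.0969 = 8.13000
σ³ = μ₂^(3/2) = 537.36780
γ₁ = μ₃/σ³ = -224.65 / 537.36780 ≈ -0.4181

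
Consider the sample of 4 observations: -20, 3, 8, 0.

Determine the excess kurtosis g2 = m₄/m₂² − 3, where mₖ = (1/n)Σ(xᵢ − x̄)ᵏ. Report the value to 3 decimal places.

x̄ = -2.2500
Σ(xᵢ − x̄)² = 452.7500 ⇒ m₂ = 113.18750
Σ(xᵢ − x̄)⁴ = 111087.8281 ⇒ m₄ = 27771.95703
m₂² = 12811.41016
g2 = m₄/m₂² − 3 = 2.16775 − 3 ≈ -0.832

-0.832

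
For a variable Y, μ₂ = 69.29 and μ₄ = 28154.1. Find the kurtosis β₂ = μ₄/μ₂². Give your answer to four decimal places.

5.8641

μ₂² = 69.29² = 4801.10410
μ₄/μ₂² = 28154.1 / 4801.10410 = 5.86409
β₂ ≈ 5.8641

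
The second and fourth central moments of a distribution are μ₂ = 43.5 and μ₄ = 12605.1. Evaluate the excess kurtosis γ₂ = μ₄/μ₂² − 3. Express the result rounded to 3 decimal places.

μ₂² = 43.5² = 1892.25000
μ₄/μ₂² = 12605.1 / 1892.25000 = 6.66143
γ₂ = 6.66143 − 3 ≈ 3.661

3.661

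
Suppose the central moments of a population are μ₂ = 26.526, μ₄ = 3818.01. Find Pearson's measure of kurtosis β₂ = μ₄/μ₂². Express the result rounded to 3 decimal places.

5.426

μ₂² = 26.526² = 703.62868
μ₄/μ₂² = 3818.01 / 703.62868 = 5.42617
β₂ ≈ 5.426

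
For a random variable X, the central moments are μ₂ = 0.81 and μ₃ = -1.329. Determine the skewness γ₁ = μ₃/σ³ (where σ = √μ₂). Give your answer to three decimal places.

-1.823

σ = √μ₂ = √0.81 = 0.90000
σ³ = μ₂^(3/2) = 0.72900
γ₁ = μ₃/σ³ = -1.329 / 0.72900 ≈ -1.823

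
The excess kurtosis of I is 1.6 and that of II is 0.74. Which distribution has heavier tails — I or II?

I

Higher excess kurtosis ⇒ heavier tails relative to the normal distribution.
1.6 vs 0.74: the larger is 1.6, so I has heavier tails.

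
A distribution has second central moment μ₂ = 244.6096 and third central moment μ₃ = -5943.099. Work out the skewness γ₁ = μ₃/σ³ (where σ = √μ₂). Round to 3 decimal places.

σ = √μ₂ = √244.6096 = 15.64000
σ³ = μ₂^(3/2) = 3825.69414
γ₁ = μ₃/σ³ = -5943.099 / 3825.69414 ≈ -1.553

-1.553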